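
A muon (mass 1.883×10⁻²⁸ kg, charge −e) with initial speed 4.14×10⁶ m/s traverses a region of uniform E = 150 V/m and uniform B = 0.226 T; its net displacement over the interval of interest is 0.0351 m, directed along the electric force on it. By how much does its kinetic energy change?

ΔKE ≈ 8.43×10⁻¹⁹ J

The magnetic force is always ⟂ v and does no work; only the electric force changes KE.
ΔKE = F_E · d = |q|E d = (1.602×10⁻¹⁹)(150)(0.0351) ≈ 8.43×10⁻¹⁹ J.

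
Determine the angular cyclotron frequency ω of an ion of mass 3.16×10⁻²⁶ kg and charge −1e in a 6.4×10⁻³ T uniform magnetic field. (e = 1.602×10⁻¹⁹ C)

ω ≈ 3.2×10⁴ rad/s

ω = |q|B/m.
ω = (1.602×10⁻¹⁹)(6.4×10⁻³)/3.16×10⁻²⁶ ≈ 3.2×10⁴ rad/s.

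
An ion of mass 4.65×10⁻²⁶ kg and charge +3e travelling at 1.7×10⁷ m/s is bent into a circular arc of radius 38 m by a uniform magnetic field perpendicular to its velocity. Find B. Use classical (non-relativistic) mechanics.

B ≈ 0.043 T

From |q|vB = mv²/r, B = mv/(|q|r).
B = (4.65×10⁻²⁶)(1.7×10⁷)/((4.806×10⁻¹⁹)(38)) ≈ 0.043 T.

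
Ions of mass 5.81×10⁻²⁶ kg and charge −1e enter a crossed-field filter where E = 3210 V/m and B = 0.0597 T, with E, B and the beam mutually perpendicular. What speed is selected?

v = 5.38×10⁴ m/s

For undeflected motion the electric and magnetic forces balance: qE = qvB.
v = E/B = 3210/0.0597 = 5.38×10⁴ m/s.
The result is independent of the particle's charge and mass.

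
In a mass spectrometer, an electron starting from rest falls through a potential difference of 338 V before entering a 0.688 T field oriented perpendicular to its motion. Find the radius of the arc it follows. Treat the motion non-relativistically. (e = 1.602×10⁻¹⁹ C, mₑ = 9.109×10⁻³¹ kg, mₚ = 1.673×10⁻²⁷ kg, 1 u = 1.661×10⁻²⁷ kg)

r ≈ 9.01×10⁻⁵ m

Acceleration: |q|V = ½mv² ⇒ v = √(2|q|V/m) = √(2·1.602×10⁻¹⁹·338/9.109×10⁻³¹) ≈ 1.090×10⁷ m/s.
In the field: r = mv/(|q|B) = (9.109×10⁻³¹)(1.090×10⁷)/((1.602×10⁻¹⁹)(0.688)) ≈ 9.01×10⁻⁵ m.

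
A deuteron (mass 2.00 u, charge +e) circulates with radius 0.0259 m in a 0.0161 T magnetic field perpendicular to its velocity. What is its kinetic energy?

v = |q|Br/m, then KE = ½mv² = (qBr)²/(2m).
v = (1.602×10⁻¹⁹)(0.0161)(0.0259)/3.322×10⁻²⁷ ≈ 2.011×10⁴ m/s.
KE = ½(3.322×10⁻²⁷)(2.011×10⁴)² ≈ 6.72×10⁻¹⁹ J = 4.19 eV.

KE ≈ 4.19 eV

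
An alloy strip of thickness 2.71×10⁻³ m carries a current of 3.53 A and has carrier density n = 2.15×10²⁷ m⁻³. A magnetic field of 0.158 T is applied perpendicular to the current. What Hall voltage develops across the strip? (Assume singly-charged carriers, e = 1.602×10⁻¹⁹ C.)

V_H = IB/(n e t).
V_H = (3.53)(0.158)/((2.15×10²⁷)(1.602×10⁻¹⁹)(2.71×10⁻³)) ≈ 5.98×10⁻⁷ V.

V_H ≈ 5.98×10⁻⁷ V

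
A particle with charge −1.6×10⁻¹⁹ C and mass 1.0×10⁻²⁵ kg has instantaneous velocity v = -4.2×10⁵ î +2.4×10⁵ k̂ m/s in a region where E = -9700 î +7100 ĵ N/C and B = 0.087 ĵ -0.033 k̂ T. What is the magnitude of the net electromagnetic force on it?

|F| ≈ 7.70×10⁻¹⁵ N

v×B = (-2.09×10⁴, -1.39×10⁴, -3.65×10⁴) N/C.
E + v×B = (-3.06×10⁴, -6760, -3.65×10⁴) N/C.
F = q(E + v×B) = (−1.6×10⁻¹⁹ C)·(-3.06×10⁴, -6760, -3.65×10⁴) = (4.89×10⁻¹⁵, 1.08×10⁻¹⁵, 5.85×10⁻¹⁵) N.
|F| = 7.70×10⁻¹⁵ N.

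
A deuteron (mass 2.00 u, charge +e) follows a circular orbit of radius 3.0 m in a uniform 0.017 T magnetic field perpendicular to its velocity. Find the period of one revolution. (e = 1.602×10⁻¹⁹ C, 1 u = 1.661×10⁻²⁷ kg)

The cyclotron period depends only on m, q, B: T = 2πm/(|q|B).
T = 2π(3.322×10⁻²⁷)/((1.602×10⁻¹⁹)(0.017)) ≈ 7.7×10⁻⁶ s.

T ≈ 7.7×10⁻⁶ s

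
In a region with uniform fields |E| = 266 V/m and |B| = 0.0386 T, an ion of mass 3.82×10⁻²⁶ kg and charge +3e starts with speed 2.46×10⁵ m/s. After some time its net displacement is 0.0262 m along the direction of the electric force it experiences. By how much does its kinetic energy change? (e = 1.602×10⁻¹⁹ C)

The magnetic force is always ⟂ v and does no work; only the electric force changes KE.
ΔKE = F_E · d = |q|E d = (4.806×10⁻¹⁹)(266)(0.0262) ≈ 3.35×10⁻¹⁸ J.

ΔKE ≈ 3.35×10⁻¹⁸ J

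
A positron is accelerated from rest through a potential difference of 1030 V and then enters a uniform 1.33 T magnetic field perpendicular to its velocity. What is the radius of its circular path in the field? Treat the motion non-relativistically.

r ≈ 8.14×10⁻⁵ m

Acceleration: |q|V = ½mv² ⇒ v = √(2|q|V/m) = √(2·1.602×10⁻¹⁹·1030/9.109×10⁻³¹) ≈ 1.903×10⁷ m/s.
In the field: r = mv/(|q|B) = (9.109×10⁻³¹)(1.903×10⁷)/((1.602×10⁻¹⁹)(1.33)) ≈ 8.14×10⁻⁵ m.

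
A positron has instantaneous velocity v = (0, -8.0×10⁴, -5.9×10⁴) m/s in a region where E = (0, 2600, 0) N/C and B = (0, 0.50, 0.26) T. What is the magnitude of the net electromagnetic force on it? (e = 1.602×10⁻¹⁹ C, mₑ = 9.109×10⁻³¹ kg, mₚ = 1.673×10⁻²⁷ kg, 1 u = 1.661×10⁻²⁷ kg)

v×B = (8700, 0, 0) N/C.
E + v×B = (8700, 2600, 0) N/C.
F = q(E + v×B) = (1.602×10⁻¹⁹ C)·(8700, 2600, 0) = (1.39×10⁻¹⁵, 4.17×10⁻¹⁶, 0) N.
|F| = 1.45×10⁻¹⁵ N.

|F| ≈ 1.45×10⁻¹⁵ N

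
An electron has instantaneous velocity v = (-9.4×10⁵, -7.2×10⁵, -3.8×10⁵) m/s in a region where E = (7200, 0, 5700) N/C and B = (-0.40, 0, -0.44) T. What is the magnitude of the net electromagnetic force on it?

|F| ≈ 8.06×10⁻¹⁴ N

v×B = (3.17×10⁵, -2.62×10⁵, -2.88×10⁵) N/C.
E + v×B = (3.24×10⁵, -2.62×10⁵, -2.82×10⁵) N/C.
F = q(E + v×B) = (−1.602×10⁻¹⁹ C)·(3.24×10⁵, -2.62×10⁵, -2.82×10⁵) = (-5.19×10⁻¹⁴, 4.19×10⁻¹⁴, 4.52×10⁻¹⁴) N.
|F| = 8.06×10⁻¹⁴ N.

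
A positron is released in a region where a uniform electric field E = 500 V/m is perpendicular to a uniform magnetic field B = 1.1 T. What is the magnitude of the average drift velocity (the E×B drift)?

v_d ≈ 450 m/s

The steady drift has the magnetic force balancing the electric force, so v_d = E/B.
v_d = 500/1.1 = 450 m/s.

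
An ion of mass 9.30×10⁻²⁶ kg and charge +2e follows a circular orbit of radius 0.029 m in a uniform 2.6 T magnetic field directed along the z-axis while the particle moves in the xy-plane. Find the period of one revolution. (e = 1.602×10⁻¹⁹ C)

The cyclotron period depends only on m, q, B: T = 2πm/(|q|B).
T = 2π(9.30×10⁻²⁶)/((3.204×10⁻¹⁹)(2.6)) ≈ 7.0×10⁻⁷ s.

T ≈ 7.0×10⁻⁷ s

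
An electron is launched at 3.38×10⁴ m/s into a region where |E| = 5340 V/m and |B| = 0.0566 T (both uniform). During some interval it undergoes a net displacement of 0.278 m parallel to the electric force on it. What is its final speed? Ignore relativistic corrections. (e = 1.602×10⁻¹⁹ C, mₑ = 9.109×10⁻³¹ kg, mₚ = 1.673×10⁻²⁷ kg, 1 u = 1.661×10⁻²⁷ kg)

v_f ≈ 2.29×10⁷ m/s

B does no work; ΔKE = |q|E d.
½mv_f² = ½mv₀² + |q|Ed = ½(9.109×10⁻³¹)(3.38×10⁴)² + (1.602×10⁻¹⁹)(5340)(0.278) ≈ 5.203×10⁻²² J + 2.378×10⁻¹⁶ J ≈ 2.378×10⁻¹⁶ J.
v_f = √(2·2.378×10⁻¹⁶/9.109×10⁻³¹) ≈ 2.29×10⁷ m/s.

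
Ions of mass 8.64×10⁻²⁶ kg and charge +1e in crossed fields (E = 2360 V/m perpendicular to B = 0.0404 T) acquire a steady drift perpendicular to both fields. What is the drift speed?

The E×B drift speed is v_d = E/B.
v_d = 2360/0.0404 = 5.84×10⁴ m/s.

v_d ≈ 5.84×10⁴ m/s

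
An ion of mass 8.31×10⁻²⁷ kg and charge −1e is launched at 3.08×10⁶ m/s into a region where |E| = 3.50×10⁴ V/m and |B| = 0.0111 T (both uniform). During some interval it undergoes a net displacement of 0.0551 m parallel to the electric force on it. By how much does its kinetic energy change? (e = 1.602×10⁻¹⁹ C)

The magnetic force is always ⟂ v and does no work; only the electric force changes KE.
ΔKE = F_E · d = |q|E d = (1.602×10⁻¹⁹)(3.50×10⁴)(0.0551) ≈ 3.09×10⁻¹⁶ J.

ΔKE ≈ 3.09×10⁻¹⁶ J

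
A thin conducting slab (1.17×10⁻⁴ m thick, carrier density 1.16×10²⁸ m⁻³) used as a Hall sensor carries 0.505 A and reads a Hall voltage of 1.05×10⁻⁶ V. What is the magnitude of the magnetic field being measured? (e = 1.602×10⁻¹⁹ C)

From V_H = IB/(n e t), B = V_H n e t / I.
B = (1.05×10⁻⁶)(1.16×10²⁸)(1.602×10⁻¹⁹)(1.17×10⁻⁴)/0.505 ≈ 0.452 T.

B ≈ 0.452 T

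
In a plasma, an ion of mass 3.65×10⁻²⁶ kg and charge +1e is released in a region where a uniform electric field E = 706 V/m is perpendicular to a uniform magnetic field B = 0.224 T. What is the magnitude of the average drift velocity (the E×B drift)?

In crossed fields the guiding centre drifts at v_d = |E×B|/B² = E/B, independent of charge and mass.
v_d = 706/0.224 = 3150 m/s.

v_d ≈ 3150 m/s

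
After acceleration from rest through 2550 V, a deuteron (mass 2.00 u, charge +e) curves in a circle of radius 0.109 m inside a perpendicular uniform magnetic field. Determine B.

v = √(2|q|V/m) = √(2·1.602×10⁻¹⁹·2550/3.322×10⁻²⁷) ≈ 4.959×10⁵ m/s.
B = mv/(|q|r) = (3.322×10⁻²⁷)(4.959×10⁵)/((1.602×10⁻¹⁹)(0.109)) ≈ 0.0943 T.

B ≈ 0.0943 T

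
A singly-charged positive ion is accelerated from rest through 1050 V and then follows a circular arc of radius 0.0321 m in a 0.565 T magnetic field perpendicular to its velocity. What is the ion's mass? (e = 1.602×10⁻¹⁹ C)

m ≈ 2.51×10⁻²⁶ kg

Combine |q|V = ½mv² and r = mv/(|q|B): eliminate v to get m = qB²r²/(2V).
m = (1.602×10⁻¹⁹)(0.565)²(0.0321)²/(2·1050) ≈ 2.51×10⁻²⁶ kg.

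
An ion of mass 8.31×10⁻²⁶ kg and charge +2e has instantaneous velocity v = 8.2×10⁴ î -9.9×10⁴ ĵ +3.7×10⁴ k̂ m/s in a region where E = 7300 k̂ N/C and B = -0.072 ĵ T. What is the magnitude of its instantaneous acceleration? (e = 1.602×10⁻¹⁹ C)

|a| ≈ 1.16×10¹⁰ m/s²

v×B = (2660, 0, -5900) N/C.
E + v×B = (2660, 0, 1400) N/C.
F = q(E + v×B) = (3.204×10⁻¹⁹ C)·(2660, 0, 1400) = (8.54×10⁻¹⁶, 0, 4.47×10⁻¹⁶) N.
|a| = |F|/m = 9.636×10⁻¹⁶/8.31×10⁻²⁶ ≈ 1.16×10¹⁰ m/s².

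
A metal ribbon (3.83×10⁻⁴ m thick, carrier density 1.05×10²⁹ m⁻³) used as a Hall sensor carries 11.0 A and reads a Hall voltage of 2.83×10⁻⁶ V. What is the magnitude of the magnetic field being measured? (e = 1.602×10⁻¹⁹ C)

From V_H = IB/(n e t), B = V_H n e t / I.
B = (2.83×10⁻⁶)(1.05×10²⁹)(1.602×10⁻¹⁹)(3.83×10⁻⁴)/11.0 ≈ 1.66 T.

B ≈ 1.66 T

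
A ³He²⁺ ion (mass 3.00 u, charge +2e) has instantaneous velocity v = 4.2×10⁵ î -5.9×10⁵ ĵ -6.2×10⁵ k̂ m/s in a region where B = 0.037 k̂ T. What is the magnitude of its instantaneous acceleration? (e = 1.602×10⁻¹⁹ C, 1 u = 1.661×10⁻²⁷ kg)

v×B = (-2.18×10⁴, -1.55×10⁴, 0) N/C.
F = q v×B = (3.204×10⁻¹⁹ C)·(-2.18×10⁴, -1.55×10⁴, 0) = (-6.99×10⁻¹⁵, -4.98×10⁻¹⁵, 0) N.
|a| = |F|/m = 8.586×10⁻¹⁵/4.983×10⁻²⁷ ≈ 1.72×10¹² m/s².

|a| ≈ 1.72×10¹² m/s²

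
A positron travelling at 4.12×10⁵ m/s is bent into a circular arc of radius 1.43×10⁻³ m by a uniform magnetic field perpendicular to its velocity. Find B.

From |q|vB = mv²/r, B = mv/(|q|r).
B = (9.109×10⁻³¹)(4.12×10⁵)/((1.602×10⁻¹⁹)(1.43×10⁻³)) ≈ 1.64×10⁻³ T.

B ≈ 1.64×10⁻³ T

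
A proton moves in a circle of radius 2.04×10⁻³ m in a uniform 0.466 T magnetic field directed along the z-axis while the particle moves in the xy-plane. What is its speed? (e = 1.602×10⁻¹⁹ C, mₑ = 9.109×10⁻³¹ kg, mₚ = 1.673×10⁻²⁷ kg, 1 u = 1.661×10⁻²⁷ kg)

From |q|vB = mv²/r, v = |q|Br/m.
v = (1.602×10⁻¹⁹)(0.466)(2.04×10⁻³)/1.673×10⁻²⁷ ≈ 9.10×10⁴ m/s.

v ≈ 9.10×10⁴ m/s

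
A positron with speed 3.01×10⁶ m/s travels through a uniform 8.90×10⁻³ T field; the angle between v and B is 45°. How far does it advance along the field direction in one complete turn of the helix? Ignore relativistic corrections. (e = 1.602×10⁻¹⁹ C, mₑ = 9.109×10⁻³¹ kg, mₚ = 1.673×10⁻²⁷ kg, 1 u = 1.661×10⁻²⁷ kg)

p ≈ 8.54×10⁻³ m

v∥ = v cosθ = 3.01×10⁶·cos45° ≈ 2.128×10⁶ m/s.
T = 2πm/(|q|B) = 2π(9.109×10⁻³¹)/((1.602×10⁻¹⁹)(8.90×10⁻³)) ≈ 4.014×10⁻⁹ s.
pitch = v∥ T = (2.128×10⁶)(4.014×10⁻⁹) ≈ 8.54×10⁻³ m.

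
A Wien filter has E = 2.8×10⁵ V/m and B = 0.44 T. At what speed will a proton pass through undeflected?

For undeflected motion the electric and magnetic forces balance: qE = qvB.
v = E/B = 2.8×10⁵/0.44 = 6.4×10⁵ m/s.
The result is independent of the particle's charge and mass.

v = 6.4×10⁵ m/s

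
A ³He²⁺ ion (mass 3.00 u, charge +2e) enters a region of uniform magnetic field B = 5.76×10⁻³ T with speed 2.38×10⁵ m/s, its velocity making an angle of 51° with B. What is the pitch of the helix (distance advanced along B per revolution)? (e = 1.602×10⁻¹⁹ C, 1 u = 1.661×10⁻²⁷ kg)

p ≈ 2.54 m

v∥ = v cosθ = 2.38×10⁵·cos51° ≈ 1.498×10⁵ m/s.
T = 2πm/(|q|B) = 2π(4.983×10⁻²⁷)/((3.204×10⁻¹⁹)(5.76×10⁻³)) ≈ 1.697×10⁻⁵ s.
pitch = v∥ T = (1.498×10⁵)(1.697×10⁻⁵) ≈ 2.54 m.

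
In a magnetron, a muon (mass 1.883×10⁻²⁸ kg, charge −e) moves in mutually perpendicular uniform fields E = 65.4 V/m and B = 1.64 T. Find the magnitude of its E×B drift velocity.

The E×B drift speed is v_d = E/B.
v_d = 65.4/1.64 = 39.9 m/s.

v_d ≈ 39.9 m/s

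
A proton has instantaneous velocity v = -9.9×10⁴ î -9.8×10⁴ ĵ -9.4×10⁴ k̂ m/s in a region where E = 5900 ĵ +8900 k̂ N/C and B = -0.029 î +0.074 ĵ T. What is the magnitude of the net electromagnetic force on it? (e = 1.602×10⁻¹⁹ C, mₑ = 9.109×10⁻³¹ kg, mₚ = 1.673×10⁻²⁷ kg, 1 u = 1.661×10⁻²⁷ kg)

v×B = (6960, 2730, -1.02×10⁴) N/C.
E + v×B = (6960, 8630, -1270) N/C.
F = q(E + v×B) = (1.602×10⁻¹⁹ C)·(6960, 8630, -1270) = (1.11×10⁻¹⁵, 1.38×10⁻¹⁵, -2.03×10⁻¹⁶) N.
|F| = 1.79×10⁻¹⁵ N.

|F| ≈ 1.79×10⁻¹⁵ N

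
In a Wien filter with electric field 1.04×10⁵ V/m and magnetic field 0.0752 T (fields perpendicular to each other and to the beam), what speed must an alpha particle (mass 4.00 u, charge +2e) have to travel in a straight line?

v = 1.38×10⁶ m/s

Straight-line motion ⇒ electric and magnetic forces cancel, so E = vB.
v = E/B = 1.04×10⁵/0.0752 = 1.38×10⁶ m/s.
The result is independent of the particle's charge and mass.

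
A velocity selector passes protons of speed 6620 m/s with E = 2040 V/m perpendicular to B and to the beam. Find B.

Balance of forces in the selector: qE = qvB ⇒ B = E/v.
B = 2040/6620 = 0.308 T.

B = 0.308 T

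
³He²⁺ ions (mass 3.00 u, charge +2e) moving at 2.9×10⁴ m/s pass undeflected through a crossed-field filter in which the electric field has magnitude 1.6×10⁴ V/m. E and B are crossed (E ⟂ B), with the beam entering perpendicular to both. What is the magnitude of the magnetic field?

B = 0.55 T

Balance of forces in the selector: qE = qvB ⇒ B = E/v.
B = 1.6×10⁴/2.9×10⁴ = 0.55 T.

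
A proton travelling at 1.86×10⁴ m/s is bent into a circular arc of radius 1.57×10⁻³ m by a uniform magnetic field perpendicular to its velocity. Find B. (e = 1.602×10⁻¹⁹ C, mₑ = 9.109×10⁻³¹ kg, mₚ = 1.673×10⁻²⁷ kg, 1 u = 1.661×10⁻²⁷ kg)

From |q|vB = mv²/r, B = mv/(|q|r).
B = (1.673×10⁻²⁷)(1.86×10⁴)/((1.602×10⁻¹⁹)(1.57×10⁻³)) ≈ 0.124 T.

B ≈ 0.124 T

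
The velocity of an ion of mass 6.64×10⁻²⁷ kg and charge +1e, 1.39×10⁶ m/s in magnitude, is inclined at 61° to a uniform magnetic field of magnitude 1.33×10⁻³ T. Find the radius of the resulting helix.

v⊥ = v sinθ = 1.39×10⁶·sin61° ≈ 1.216×10⁶ m/s.
r = m v⊥/(|q|B) = (6.64×10⁻²⁷)(1.216×10⁶)/((1.602×10⁻¹⁹)(1.33×10⁻³)) ≈ 37.9 m.

r ≈ 37.9 m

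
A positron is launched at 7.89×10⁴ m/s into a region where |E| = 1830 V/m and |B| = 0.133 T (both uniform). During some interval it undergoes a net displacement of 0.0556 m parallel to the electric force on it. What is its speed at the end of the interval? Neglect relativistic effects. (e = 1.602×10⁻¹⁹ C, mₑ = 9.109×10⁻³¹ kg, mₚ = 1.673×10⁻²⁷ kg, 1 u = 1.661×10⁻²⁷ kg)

B does no work; ΔKE = |q|E d.
½mv_f² = ½mv₀² + |q|Ed = ½(9.109×10⁻³¹)(7.89×10⁴)² + (1.602×10⁻¹⁹)(1830)(0.0556) ≈ 2.835×10⁻²¹ J + 1.630×10⁻¹⁷ J ≈ 1.630×10⁻¹⁷ J.
v_f = √(2·1.630×10⁻¹⁷/9.109×10⁻³¹) ≈ 5.98×10⁶ m/s.

v_f ≈ 5.98×10⁶ m/s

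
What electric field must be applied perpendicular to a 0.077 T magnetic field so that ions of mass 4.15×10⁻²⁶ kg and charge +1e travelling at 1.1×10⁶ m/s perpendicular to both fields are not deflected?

For straight-line motion qE = qvB, so E = vB.
E = 1.1×10⁶ × 0.077 = 8.5×10⁴ V/m.

E = 8.5×10⁴ V/m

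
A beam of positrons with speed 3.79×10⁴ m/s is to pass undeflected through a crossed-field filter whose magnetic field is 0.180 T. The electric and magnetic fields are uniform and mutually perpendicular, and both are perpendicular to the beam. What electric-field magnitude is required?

For straight-line motion qE = qvB, so E = vB.
E = 3.79×10⁴ × 0.180 = 6820 V/m.

E = 6820 V/m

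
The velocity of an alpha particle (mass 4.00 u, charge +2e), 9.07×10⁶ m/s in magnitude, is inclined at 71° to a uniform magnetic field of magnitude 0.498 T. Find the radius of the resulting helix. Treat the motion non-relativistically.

v⊥ = v sinθ = 9.07×10⁶·sin71° ≈ 8.576×10⁶ m/s.
r = m v⊥/(|q|B) = (6.644×10⁻²⁷)(8.576×10⁶)/((3.204×10⁻¹⁹)(0.498)) ≈ 0.357 m.

r ≈ 0.357 m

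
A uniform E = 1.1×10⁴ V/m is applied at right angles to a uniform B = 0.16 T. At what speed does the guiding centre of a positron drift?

v_d ≈ 6.9×10⁴ m/s

The E×B drift speed is v_d = E/B.
v_d = 1.1×10⁴/0.16 = 6.9×10⁴ m/s.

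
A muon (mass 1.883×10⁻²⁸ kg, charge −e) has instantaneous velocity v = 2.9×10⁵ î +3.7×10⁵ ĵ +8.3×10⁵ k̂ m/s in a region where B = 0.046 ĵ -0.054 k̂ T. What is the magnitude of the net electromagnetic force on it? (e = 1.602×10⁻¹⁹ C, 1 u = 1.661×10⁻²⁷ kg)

v×B = (-5.82×10⁴, 1.57×10⁴, 1.33×10⁴) N/C.
F = q v×B = (−1.602×10⁻¹⁹ C)·(-5.82×10⁴, 1.57×10⁴, 1.33×10⁴) = (9.32×10⁻¹⁵, -2.51×10⁻¹⁵, -2.14×10⁻¹⁵) N.
|F| = 9.88×10⁻¹⁵ N.

|F| ≈ 9.88×10⁻¹⁵ N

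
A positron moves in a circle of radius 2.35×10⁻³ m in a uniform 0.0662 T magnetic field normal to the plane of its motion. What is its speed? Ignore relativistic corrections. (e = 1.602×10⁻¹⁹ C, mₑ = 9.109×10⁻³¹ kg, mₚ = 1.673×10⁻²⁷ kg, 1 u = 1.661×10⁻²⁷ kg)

From |q|vB = mv²/r, v = |q|Br/m.
v = (1.602×10⁻¹⁹)(0.0662)(2.35×10⁻³)/9.109×10⁻³¹ ≈ 2.74×10⁷ m/s.

v ≈ 2.74×10⁷ m/s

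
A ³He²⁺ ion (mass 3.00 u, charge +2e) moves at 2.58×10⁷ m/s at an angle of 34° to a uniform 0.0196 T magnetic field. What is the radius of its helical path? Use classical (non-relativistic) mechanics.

r ≈ 11.4 m

v⊥ = v sinθ = 2.58×10⁷·sin34° ≈ 1.443×10⁷ m/s.
r = m v⊥/(|q|B) = (4.983×10⁻²⁷)(1.443×10⁷)/((3.204×10⁻¹⁹)(0.0196)) ≈ 11.4 m.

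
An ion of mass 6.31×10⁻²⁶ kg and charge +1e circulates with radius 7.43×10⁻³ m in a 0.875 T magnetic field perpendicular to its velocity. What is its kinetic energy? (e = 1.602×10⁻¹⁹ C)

v = |q|Br/m, then KE = ½mv² = (qBr)²/(2m).
v = (1.602×10⁻¹⁹)(0.875)(7.43×10⁻³)/6.31×10⁻²⁶ ≈ 1.651×10⁴ m/s.
KE = ½(6.31×10⁻²⁶)(1.651×10⁴)² ≈ 8.60×10⁻¹⁸ J.

KE ≈ 8.60×10⁻¹⁸ J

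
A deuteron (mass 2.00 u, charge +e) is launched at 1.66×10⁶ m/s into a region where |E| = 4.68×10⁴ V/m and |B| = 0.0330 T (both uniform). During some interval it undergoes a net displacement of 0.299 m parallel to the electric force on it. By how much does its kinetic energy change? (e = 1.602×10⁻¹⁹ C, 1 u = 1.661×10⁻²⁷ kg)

ΔKE ≈ 2.24×10⁻¹⁵ J

The magnetic force is always ⟂ v and does no work; only the electric force changes KE.
ΔKE = F_E · d = |q|E d = (1.602×10⁻¹⁹)(4.68×10⁴)(0.299) ≈ 2.24×10⁻¹⁵ J.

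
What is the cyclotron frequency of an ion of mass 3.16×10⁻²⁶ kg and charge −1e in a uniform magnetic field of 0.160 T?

f = |q|B/(2πm).
f = (1.602×10⁻¹⁹)(0.160)/(2π·3.16×10⁻²⁶) ≈ 1.29×10⁵ Hz.

f ≈ 1.29×10⁵ Hz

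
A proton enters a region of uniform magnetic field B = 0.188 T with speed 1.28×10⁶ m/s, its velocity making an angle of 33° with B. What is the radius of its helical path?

v⊥ = v sinθ = 1.28×10⁶·sin33° ≈ 6.971×10⁵ m/s.
r = m v⊥/(|q|B) = (1.673×10⁻²⁷)(6.971×10⁵)/((1.602×10⁻¹⁹)(0.188)) ≈ 0.0387 m.

r ≈ 0.0387 m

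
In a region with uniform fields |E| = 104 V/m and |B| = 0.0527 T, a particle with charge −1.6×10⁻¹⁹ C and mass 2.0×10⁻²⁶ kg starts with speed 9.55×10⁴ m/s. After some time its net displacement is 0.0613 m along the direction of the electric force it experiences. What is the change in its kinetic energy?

The magnetic force is always ⟂ v and does no work; only the electric force changes KE.
ΔKE = F_E · d = |q|E d = (1.6×10⁻¹⁹)(104)(0.0613) ≈ 1.02×10⁻¹⁸ J.

ΔKE ≈ 1.02×10⁻¹⁸ J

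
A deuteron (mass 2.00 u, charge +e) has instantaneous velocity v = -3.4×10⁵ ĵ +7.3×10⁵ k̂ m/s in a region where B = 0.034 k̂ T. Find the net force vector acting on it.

F ≈ (-1.85×10⁻¹⁵, 0, 0) N

v×B = (-1.16×10⁴, 0, 0) N/C.
F = q v×B = (1.602×10⁻¹⁹ C)·(-1.16×10⁴, 0, 0) = (-1.85×10⁻¹⁵, 0, 0) N.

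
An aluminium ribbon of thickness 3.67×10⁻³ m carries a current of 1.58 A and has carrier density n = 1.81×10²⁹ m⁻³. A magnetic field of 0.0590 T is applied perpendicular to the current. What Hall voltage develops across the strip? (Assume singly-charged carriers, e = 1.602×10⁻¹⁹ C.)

V_H = IB/(n e t).
V_H = (1.58)(0.0590)/((1.81×10²⁹)(1.602×10⁻¹⁹)(3.67×10⁻³)) ≈ 8.76×10⁻¹⁰ V.

V_H ≈ 8.76×10⁻¹⁰ V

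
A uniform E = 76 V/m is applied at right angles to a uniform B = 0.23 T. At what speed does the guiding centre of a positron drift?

v_d ≈ 330 m/s

In crossed fields the guiding centre drifts at v_d = |E×B|/B² = E/B, independent of charge and mass.
v_d = 76/0.23 = 330 m/s.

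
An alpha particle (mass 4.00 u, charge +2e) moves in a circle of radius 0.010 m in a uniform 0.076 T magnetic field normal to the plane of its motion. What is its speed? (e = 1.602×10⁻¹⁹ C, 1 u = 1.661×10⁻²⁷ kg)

From |q|vB = mv²/r, v = |q|Br/m.
v = (3.204×10⁻¹⁹)(0.076)(0.010)/6.644×10⁻²⁷ ≈ 3.7×10⁴ m/s.

v ≈ 3.7×10⁴ m/s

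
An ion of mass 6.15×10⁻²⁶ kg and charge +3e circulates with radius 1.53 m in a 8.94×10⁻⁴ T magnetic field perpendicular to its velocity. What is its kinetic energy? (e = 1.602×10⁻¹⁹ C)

KE ≈ 21.9 eV

v = |q|Br/m, then KE = ½mv² = (qBr)²/(2m).
v = (4.806×10⁻¹⁹)(8.94×10⁻⁴)(1.53)/6.15×10⁻²⁶ ≈ 1.069×10⁴ m/s.
KE = ½(6.15×10⁻²⁶)(1.069×10⁴)² ≈ 3.51×10⁻¹⁸ J = 21.9 eV.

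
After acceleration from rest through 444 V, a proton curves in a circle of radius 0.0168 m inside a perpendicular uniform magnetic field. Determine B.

v = √(2|q|V/m) = √(2·1.602×10⁻¹⁹·444/1.673×10⁻²⁷) ≈ 2.916×10⁵ m/s.
B = mv/(|q|r) = (1.673×10⁻²⁷)(2.916×10⁵)/((1.602×10⁻¹⁹)(0.0168)) ≈ 0.181 T.

B ≈ 0.181 T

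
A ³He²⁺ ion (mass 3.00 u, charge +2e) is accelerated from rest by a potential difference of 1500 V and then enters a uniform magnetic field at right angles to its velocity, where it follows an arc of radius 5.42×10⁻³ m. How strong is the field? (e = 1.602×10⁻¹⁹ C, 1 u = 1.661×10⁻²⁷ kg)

B ≈ 1.26 T

v = √(2|q|V/m) = √(2·3.204×10⁻¹⁹·1500/4.983×10⁻²⁷) ≈ 4.392×10⁵ m/s.
B = mv/(|q|r) = (4.983×10⁻²⁷)(4.392×10⁵)/((3.204×10⁻¹⁹)(5.42×10⁻³)) ≈ 1.26 T.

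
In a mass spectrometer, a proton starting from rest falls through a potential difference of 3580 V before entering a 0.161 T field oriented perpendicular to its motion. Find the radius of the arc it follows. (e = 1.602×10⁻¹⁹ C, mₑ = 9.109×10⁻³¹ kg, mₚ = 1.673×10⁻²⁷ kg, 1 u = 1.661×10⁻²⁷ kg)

r ≈ 0.0537 m

Acceleration: |q|V = ½mv² ⇒ v = √(2|q|V/m) = √(2·1.602×10⁻¹⁹·3580/1.673×10⁻²⁷) ≈ 8.280×10⁵ m/s.
In the field: r = mv/(|q|B) = (1.673×10⁻²⁷)(8.280×10⁵)/((1.602×10⁻¹⁹)(0.161)) ≈ 0.0537 m.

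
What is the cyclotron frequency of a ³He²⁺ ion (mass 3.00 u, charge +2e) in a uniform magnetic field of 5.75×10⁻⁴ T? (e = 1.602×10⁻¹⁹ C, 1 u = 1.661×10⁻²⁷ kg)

f = |q|B/(2πm).
f = (3.204×10⁻¹⁹)(5.75×10⁻⁴)/(2π·4.983×10⁻²⁷) ≈ 5880 Hz.

f ≈ 5880 Hz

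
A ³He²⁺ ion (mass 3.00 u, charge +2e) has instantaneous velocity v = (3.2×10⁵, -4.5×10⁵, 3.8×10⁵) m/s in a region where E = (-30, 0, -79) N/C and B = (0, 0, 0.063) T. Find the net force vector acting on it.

F ≈ (-9.09×10⁻¹⁵, -6.46×10⁻¹⁵, -2.53×10⁻¹⁷) N

v×B = (-2.84×10⁴, -2.02×10⁴, 0) N/C.
E + v×B = (-2.84×10⁴, -2.02×10⁴, -79.0) N/C.
F = q(E + v×B) = (3.204×10⁻¹⁹ C)·(-2.84×10⁴, -2.02×10⁴, -79.0) = (-9.09×10⁻¹⁵, -6.46×10⁻¹⁵, -2.53×10⁻¹⁷) N.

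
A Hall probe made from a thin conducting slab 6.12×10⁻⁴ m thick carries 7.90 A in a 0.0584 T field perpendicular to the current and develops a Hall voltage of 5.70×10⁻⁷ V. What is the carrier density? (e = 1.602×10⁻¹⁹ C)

From V_H = IB/(n e t), n = IB/(V_H e t).
n = (7.90)(0.0584)/((5.70×10⁻⁷)(1.602×10⁻¹⁹)(6.12×10⁻⁴)) ≈ 8.26×10²⁷ m⁻³.

n ≈ 8.26×10²⁷ m⁻³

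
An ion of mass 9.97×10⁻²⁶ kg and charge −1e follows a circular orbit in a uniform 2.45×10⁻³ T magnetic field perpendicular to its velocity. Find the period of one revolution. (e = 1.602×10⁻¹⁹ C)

T ≈ 1.60×10⁻³ s

The cyclotron period depends only on m, q, B: T = 2πm/(|q|B).
T = 2π(9.97×10⁻²⁶)/((1.602×10⁻¹⁹)(2.45×10⁻³)) ≈ 1.60×10⁻³ s.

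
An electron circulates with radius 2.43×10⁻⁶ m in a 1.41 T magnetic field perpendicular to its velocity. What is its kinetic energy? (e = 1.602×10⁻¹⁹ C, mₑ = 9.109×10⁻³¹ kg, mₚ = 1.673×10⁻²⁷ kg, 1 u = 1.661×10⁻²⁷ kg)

v = |q|Br/m, then KE = ½mv² = (qBr)²/(2m).
v = (1.602×10⁻¹⁹)(1.41)(2.43×10⁻⁶)/9.109×10⁻³¹ ≈ 6.026×10⁵ m/s.
KE = ½(9.109×10⁻³¹)(6.026×10⁵)² ≈ 1.65×10⁻¹⁹ J = 1.03 eV.

KE ≈ 1.03 eV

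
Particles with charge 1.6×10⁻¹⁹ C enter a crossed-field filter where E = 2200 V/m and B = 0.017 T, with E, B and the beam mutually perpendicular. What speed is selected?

Straight-line motion ⇒ electric and magnetic forces cancel, so E = vB.
v = E/B = 2200/0.017 = 1.3×10⁵ m/s.

v = 1.3×10⁵ m/s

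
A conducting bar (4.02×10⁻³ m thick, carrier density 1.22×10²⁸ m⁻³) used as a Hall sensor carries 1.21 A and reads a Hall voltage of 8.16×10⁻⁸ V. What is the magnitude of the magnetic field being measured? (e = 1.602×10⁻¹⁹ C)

From V_H = IB/(n e t), B = V_H n e t / I.
B = (8.16×10⁻⁸)(1.22×10²⁸)(1.602×10⁻¹⁹)(4.02×10⁻³)/1.21 ≈ 0.530 T.

B ≈ 0.530 T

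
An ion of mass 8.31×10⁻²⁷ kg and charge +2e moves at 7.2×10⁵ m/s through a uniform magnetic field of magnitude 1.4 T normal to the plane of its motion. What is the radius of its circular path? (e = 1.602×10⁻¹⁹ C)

The magnetic force provides the centripetal force: |q|vB = mv²/r.
r = mv/(|q|B) = (8.31×10⁻²⁷)(7.2×10⁵)/((3.204×10⁻¹⁹)(1.4)) ≈ 0.013 m.

r ≈ 0.013 m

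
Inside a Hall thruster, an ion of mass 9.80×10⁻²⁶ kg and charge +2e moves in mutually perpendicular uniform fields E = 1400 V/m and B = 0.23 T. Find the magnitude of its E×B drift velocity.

v_d ≈ 6100 m/s

In crossed fields the guiding centre drifts at v_d = |E×B|/B² = E/B, independent of charge and mass.
v_d = 1400/0.23 = 6100 m/s.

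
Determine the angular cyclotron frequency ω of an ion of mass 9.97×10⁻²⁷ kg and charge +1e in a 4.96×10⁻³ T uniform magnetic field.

ω = |q|B/m.
ω = (1.602×10⁻¹⁹)(4.96×10⁻³)/9.97×10⁻²⁷ ≈ 7.97×10⁴ rad/s.

ω ≈ 7.97×10⁴ rad/s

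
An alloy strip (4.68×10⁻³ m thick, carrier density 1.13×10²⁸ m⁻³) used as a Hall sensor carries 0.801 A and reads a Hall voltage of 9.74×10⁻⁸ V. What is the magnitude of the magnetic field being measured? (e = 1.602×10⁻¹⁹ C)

B ≈ 1.03 T

From V_H = IB/(n e t), B = V_H n e t / I.
B = (9.74×10⁻⁸)(1.13×10²⁸)(1.602×10⁻¹⁹)(4.68×10⁻³)/0.801 ≈ 1.03 T.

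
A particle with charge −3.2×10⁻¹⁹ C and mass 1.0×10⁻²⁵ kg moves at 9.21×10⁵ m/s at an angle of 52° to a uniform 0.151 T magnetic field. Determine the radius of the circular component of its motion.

r ≈ 1.50 m

v⊥ = v sinθ = 9.21×10⁵·sin52° ≈ 7.258×10⁵ m/s.
r = m v⊥/(|q|B) = (1.0×10⁻²⁵)(7.258×10⁵)/((3.2×10⁻¹⁹)(0.151)) ≈ 1.50 m.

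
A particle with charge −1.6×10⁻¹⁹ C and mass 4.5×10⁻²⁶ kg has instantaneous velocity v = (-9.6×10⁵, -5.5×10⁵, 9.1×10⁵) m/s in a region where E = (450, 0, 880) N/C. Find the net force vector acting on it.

Only an electric field acts, so F = qE = (−1.6×10⁻¹⁹ C)·(450, 0, 880) = (-7.20×10⁻¹⁷, 0, -1.41×10⁻¹⁶) N.

F ≈ (-7.20×10⁻¹⁷, 0, -1.41×10⁻¹⁶) N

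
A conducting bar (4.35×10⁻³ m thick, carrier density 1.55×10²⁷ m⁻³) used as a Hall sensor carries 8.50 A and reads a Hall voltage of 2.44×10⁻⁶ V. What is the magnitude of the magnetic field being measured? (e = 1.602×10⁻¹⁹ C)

B ≈ 0.310 T

From V_H = IB/(n e t), B = V_H n e t / I.
B = (2.44×10⁻⁶)(1.55×10²⁷)(1.602×10⁻¹⁹)(4.35×10⁻³)/8.50 ≈ 0.310 T.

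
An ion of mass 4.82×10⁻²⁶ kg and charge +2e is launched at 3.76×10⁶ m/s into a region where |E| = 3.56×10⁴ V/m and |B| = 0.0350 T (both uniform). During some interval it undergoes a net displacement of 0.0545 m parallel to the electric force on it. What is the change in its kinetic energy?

The magnetic force is always ⟂ v and does no work; only the electric force changes KE.
ΔKE = F_E · d = |q|E d = (3.204×10⁻¹⁹)(3.56×10⁴)(0.0545) ≈ 6.22×10⁻¹⁶ J.

ΔKE ≈ 6.22×10⁻¹⁶ J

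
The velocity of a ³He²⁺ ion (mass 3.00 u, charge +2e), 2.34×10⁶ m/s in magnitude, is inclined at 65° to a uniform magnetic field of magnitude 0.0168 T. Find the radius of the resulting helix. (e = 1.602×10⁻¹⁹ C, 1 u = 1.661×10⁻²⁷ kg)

r ≈ 1.96 m

v⊥ = v sinθ = 2.34×10⁶·sin65° ≈ 2.121×10⁶ m/s.
r = m v⊥/(|q|B) = (4.983×10⁻²⁷)(2.121×10⁶)/((3.204×10⁻¹⁹)(0.0168)) ≈ 1.96 m.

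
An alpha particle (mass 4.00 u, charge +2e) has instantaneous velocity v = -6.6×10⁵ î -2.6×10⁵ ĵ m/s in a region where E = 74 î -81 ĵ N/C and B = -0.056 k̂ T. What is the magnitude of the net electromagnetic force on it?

|F| ≈ 1.28×10⁻¹⁴ N

v×B = (1.46×10⁴, -3.70×10⁴, 0) N/C.
E + v×B = (1.46×10⁴, -3.70×10⁴, 0) N/C.
F = q(E + v×B) = (3.204×10⁻¹⁹ C)·(1.46×10⁴, -3.70×10⁴, 0) = (4.69×10⁻¹⁵, -1.19×10⁻¹⁴, 0) N.
|F| = 1.28×10⁻¹⁴ N.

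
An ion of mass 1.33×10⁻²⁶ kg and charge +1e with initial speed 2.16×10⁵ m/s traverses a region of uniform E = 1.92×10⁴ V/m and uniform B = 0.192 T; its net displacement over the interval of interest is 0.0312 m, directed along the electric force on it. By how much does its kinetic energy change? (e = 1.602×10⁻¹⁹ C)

ΔKE ≈ 9.60×10⁻¹⁷ J

The magnetic force is always ⟂ v and does no work; only the electric force changes KE.
ΔKE = F_E · d = |q|E d = (1.602×10⁻¹⁹)(1.92×10⁴)(0.0312) ≈ 9.60×10⁻¹⁷ J.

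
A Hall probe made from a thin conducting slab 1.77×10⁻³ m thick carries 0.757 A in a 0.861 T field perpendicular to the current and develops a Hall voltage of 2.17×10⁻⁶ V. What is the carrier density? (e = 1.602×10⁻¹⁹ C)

From V_H = IB/(n e t), n = IB/(V_H e t).
n = (0.757)(0.861)/((2.17×10⁻⁶)(1.602×10⁻¹⁹)(1.77×10⁻³)) ≈ 1.06×10²⁷ m⁻³.

n ≈ 1.06×10²⁷ m⁻³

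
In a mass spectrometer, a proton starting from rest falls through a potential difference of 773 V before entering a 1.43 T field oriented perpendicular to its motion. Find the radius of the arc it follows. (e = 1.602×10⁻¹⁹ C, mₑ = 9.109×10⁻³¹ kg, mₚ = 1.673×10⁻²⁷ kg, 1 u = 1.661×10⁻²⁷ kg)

r ≈ 2.81×10⁻³ m

Acceleration: |q|V = ½mv² ⇒ v = √(2|q|V/m) = √(2·1.602×10⁻¹⁹·773/1.673×10⁻²⁷) ≈ 3.848×10⁵ m/s.
In the field: r = mv/(|q|B) = (1.673×10⁻²⁷)(3.848×10⁵)/((1.602×10⁻¹⁹)(1.43)) ≈ 2.81×10⁻³ m.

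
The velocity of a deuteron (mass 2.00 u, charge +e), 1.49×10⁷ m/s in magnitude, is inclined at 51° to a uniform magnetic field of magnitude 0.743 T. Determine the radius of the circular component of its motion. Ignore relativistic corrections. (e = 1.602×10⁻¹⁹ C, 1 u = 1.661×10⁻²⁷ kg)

v⊥ = v sinθ = 1.49×10⁷·sin51° ≈ 1.158×10⁷ m/s.
r = m v⊥/(|q|B) = (3.322×10⁻²⁷)(1.158×10⁷)/((1.602×10⁻¹⁹)(0.743)) ≈ 0.323 m.

r ≈ 0.323 m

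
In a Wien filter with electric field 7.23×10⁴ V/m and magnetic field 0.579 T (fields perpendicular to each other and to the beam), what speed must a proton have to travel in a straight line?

v = 1.25×10⁵ m/s

Straight-line motion ⇒ electric and magnetic forces cancel, so E = vB.
v = E/B = 7.23×10⁴/0.579 = 1.25×10⁵ m/s.
The result is independent of the particle's charge and mass.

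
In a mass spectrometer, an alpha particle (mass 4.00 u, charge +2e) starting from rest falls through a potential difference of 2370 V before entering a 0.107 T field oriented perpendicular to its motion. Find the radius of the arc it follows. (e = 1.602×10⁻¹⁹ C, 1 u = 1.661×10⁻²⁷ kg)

r ≈ 0.0927 m

Acceleration: |q|V = ½mv² ⇒ v = √(2|q|V/m) = √(2·3.204×10⁻¹⁹·2370/6.644×10⁻²⁷) ≈ 4.781×10⁵ m/s.
In the field: r = mv/(|q|B) = (6.644×10⁻²⁷)(4.781×10⁵)/((3.204×10⁻¹⁹)(0.107)) ≈ 0.0927 m.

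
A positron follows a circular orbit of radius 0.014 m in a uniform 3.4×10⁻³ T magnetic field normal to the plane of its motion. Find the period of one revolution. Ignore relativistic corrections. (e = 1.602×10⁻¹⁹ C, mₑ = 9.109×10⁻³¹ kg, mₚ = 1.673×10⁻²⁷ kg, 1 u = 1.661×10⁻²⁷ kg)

T ≈ 1.1×10⁻⁸ s

The cyclotron period depends only on m, q, B: T = 2πm/(|q|B).
T = 2π(9.109×10⁻³¹)/((1.602×10⁻¹⁹)(3.4×10⁻³)) ≈ 1.1×10⁻⁸ s.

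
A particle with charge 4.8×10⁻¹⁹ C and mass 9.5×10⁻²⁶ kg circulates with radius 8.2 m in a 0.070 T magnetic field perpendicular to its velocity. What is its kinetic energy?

v = |q|Br/m, then KE = ½mv² = (qBr)²/(2m).
v = (4.8×10⁻¹⁹)(0.070)(8.2)/9.5×10⁻²⁶ ≈ 2.900×10⁶ m/s.
KE = ½(9.5×10⁻²⁶)(2.900×10⁶)² ≈ 4.0×10⁻¹³ J.

KE ≈ 4.0×10⁻¹³ J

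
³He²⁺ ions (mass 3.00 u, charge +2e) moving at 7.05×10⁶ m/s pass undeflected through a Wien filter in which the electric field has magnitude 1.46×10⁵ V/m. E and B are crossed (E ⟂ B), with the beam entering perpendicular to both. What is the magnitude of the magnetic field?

Balance of forces in the selector: qE = qvB ⇒ B = E/v.
B = 1.46×10⁵/7.05×10⁶ = 0.0207 T.

B = 0.0207 T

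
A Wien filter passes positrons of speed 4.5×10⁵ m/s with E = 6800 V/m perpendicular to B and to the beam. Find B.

B = 0.015 T

Balance of forces in the selector: qE = qvB ⇒ B = E/v.
B = 6800/4.5×10⁵ = 0.015 T.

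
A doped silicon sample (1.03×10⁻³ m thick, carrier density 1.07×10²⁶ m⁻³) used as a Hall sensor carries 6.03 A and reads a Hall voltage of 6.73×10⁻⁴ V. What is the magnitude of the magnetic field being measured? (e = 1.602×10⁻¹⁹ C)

From V_H = IB/(n e t), B = V_H n e t / I.
B = (6.73×10⁻⁴)(1.07×10²⁶)(1.602×10⁻¹⁹)(1.03×10⁻³)/6.03 ≈ 1.97 T.

B ≈ 1.97 T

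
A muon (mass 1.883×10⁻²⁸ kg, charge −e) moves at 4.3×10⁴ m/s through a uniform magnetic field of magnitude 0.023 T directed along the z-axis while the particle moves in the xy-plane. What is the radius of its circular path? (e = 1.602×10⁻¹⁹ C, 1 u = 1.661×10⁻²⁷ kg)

r ≈ 2.2×10⁻³ m

The magnetic force provides the centripetal force: |q|vB = mv²/r.
r = mv/(|q|B) = (1.883×10⁻²⁸)(4.3×10⁴)/((1.602×10⁻¹⁹)(0.023)) ≈ 2.2×10⁻³ m.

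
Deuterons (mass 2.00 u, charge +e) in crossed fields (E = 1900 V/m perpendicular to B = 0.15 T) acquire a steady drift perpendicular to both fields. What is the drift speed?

In crossed fields the guiding centre drifts at v_d = |E×B|/B² = E/B, independent of charge and mass.
v_d = 1900/0.15 = 1.3×10⁴ m/s.

v_d ≈ 1.3×10⁴ m/s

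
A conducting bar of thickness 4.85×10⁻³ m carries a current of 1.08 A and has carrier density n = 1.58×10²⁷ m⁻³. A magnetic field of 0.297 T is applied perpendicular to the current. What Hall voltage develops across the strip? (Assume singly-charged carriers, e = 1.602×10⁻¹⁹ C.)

V_H ≈ 2.61×10⁻⁷ V

V_H = IB/(n e t).
V_H = (1.08)(0.297)/((1.58×10²⁷)(1.602×10⁻¹⁹)(4.85×10⁻³)) ≈ 2.61×10⁻⁷ V.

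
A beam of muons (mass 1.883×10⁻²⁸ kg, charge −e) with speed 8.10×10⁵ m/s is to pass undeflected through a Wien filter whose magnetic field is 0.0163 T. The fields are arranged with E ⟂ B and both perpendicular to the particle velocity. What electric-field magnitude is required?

For straight-line motion qE = qvB, so E = vB.
E = 8.10×10⁵ × 0.0163 = 1.32×10⁴ V/m.

E = 1.32×10⁴ V/m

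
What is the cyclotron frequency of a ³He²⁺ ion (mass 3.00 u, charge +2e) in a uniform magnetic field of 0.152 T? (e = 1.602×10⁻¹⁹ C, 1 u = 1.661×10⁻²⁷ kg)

f ≈ 1.56×10⁶ Hz

f = |q|B/(2πm).
f = (3.204×10⁻¹⁹)(0.152)/(2π·4.983×10⁻²⁷) ≈ 1.56×10⁶ Hz.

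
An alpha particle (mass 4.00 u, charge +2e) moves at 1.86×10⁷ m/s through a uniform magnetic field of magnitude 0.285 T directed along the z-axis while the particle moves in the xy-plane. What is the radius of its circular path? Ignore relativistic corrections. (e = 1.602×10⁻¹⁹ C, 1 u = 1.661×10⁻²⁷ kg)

r ≈ 1.35 m

The magnetic force provides the centripetal force: |q|vB = mv²/r.
r = mv/(|q|B) = (6.644×10⁻²⁷)(1.86×10⁷)/((3.204×10⁻¹⁹)(0.285)) ≈ 1.35 m.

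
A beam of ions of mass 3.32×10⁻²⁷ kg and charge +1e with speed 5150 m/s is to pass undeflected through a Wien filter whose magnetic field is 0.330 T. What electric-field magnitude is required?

For straight-line motion qE = qvB, so E = vB.
E = 5150 × 0.330 = 1700 V/m.

E = 1700 V/m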